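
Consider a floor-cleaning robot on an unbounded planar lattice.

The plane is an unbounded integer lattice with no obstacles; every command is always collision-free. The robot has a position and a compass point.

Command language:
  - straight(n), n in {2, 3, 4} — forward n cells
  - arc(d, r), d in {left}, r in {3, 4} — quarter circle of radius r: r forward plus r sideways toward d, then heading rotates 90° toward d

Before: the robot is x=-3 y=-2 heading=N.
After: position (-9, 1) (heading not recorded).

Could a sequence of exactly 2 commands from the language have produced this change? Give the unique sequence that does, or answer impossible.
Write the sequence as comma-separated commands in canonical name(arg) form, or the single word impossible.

arc(left, 3), straight(3)

key: running straight(3) before arc(left, 3) would end elsewhere — order is forced
initial: x=-3 y=-2 heading=N
[1] after arc(left, 3): x=-6 y=1 heading=W
[2] after straight(3): x=-9 y=1 heading=W
all 25 alternatives checked — unique.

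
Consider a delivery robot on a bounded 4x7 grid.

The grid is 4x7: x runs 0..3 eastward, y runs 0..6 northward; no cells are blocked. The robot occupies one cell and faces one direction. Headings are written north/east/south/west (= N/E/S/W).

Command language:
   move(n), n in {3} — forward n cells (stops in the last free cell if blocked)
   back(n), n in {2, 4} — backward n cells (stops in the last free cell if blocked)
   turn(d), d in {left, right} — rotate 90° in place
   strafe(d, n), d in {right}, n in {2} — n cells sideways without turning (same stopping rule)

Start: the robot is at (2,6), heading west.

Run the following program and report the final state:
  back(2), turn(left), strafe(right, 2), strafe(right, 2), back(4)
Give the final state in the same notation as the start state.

t0: at (2,6), heading west
step 1 (back(2)): at (3,6), heading west
step 2 (turn(left)): at (3,6), heading south
step 3 (strafe(right, 2)): at (1,6), heading south
step 4 (strafe(right, 2)): at (0,6), heading south
step 5 (back(4)): at (0,6), heading south

at (0,6), heading south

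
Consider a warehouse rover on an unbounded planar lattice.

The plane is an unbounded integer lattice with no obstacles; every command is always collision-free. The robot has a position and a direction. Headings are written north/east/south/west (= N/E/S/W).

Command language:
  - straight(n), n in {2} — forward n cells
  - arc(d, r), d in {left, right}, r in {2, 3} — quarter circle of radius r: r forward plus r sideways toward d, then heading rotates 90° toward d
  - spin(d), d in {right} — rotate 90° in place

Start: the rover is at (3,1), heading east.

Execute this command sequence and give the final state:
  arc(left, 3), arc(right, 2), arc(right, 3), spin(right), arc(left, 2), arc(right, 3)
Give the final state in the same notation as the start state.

at (6,-2), heading west

initial: at (3,1), heading east
t=1 arc(left, 3) ⇒ at (6,4), heading north
t=2 arc(right, 2) ⇒ at (8,6), heading east
t=3 arc(right, 3) ⇒ at (11,3), heading south
t=4 spin(right) ⇒ at (11,3), heading west
t=5 arc(left, 2) ⇒ at (9,1), heading south
t=6 arc(right, 3) ⇒ at (6,-2), heading west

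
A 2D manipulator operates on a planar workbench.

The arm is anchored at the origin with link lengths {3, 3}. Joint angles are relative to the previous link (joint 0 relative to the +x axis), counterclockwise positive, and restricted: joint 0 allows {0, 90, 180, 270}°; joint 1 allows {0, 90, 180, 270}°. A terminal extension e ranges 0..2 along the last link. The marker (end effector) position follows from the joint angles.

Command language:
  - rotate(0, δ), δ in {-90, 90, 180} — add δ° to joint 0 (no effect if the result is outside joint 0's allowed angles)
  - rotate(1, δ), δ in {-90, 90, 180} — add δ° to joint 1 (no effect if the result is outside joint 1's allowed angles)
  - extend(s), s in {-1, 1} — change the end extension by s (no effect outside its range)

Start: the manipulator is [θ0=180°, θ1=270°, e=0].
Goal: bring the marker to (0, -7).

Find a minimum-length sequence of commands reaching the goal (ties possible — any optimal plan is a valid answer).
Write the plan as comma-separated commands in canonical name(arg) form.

from: [θ0=180°, θ1=270°, e=0]
step 1 (rotate(0, 90)): [θ0=270°, θ1=270°, e=0]
step 2 (extend(1)): [θ0=270°, θ1=270°, e=1]
step 3 (rotate(1, 90)): [θ0=270°, θ1=0°, e=1]
minimal: 3 command(s), checked below 3.

rotate(0, 90), extend(1), rotate(1, 90)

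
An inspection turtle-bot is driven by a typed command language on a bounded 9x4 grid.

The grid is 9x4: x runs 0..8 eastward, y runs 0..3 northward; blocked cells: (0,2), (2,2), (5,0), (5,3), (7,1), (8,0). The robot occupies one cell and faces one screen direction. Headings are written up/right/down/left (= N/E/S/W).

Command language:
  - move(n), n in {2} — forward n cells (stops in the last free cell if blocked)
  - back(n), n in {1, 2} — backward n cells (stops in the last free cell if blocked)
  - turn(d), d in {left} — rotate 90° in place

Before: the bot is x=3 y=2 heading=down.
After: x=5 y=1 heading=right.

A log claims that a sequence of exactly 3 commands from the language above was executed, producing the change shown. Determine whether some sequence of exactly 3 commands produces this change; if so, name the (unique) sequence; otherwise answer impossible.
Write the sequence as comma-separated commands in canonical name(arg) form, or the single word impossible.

impossible

no 3-step route produces this change.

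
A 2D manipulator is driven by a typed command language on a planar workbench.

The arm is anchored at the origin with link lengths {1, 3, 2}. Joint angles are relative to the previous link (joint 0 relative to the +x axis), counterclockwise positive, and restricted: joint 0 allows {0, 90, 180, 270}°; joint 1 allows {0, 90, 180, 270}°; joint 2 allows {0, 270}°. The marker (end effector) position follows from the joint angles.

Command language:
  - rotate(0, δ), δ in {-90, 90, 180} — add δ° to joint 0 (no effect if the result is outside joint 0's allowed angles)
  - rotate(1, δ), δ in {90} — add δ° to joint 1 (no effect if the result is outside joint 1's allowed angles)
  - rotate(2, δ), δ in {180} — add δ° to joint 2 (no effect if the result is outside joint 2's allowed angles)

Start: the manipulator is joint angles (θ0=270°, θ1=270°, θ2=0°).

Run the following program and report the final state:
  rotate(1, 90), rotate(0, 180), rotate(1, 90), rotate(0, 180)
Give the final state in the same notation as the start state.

t0: joint angles (θ0=270°, θ1=270°, θ2=0°)
step 1 (rotate(1, 90)): joint angles (θ0=270°, θ1=0°, θ2=0°)
step 2 (rotate(0, 180)): joint angles (θ0=90°, θ1=0°, θ2=0°)
step 3 (rotate(1, 90)): joint angles (θ0=90°, θ1=90°, θ2=0°)
step 4 (rotate(0, 180)): joint angles (θ0=270°, θ1=90°, θ2=0°)

joint angles (θ0=270°, θ1=90°, θ2=0°)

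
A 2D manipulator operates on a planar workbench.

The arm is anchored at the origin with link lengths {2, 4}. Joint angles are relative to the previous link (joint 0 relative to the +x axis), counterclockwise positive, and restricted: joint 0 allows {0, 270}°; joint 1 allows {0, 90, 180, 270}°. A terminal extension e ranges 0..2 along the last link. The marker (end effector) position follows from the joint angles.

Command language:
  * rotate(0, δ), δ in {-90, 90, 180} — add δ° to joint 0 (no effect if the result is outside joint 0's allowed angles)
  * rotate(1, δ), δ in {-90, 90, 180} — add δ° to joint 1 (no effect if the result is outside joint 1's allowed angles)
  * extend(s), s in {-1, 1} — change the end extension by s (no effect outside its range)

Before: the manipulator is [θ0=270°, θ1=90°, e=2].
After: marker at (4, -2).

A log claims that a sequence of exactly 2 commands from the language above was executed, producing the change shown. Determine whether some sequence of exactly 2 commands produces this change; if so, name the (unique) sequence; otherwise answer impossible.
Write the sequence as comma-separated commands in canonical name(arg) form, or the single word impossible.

from: [θ0=270°, θ1=90°, e=2]
[1] after extend(-1): [θ0=270°, θ1=90°, e=1]
[2] after extend(-1): [θ0=270°, θ1=90°, e=0]
all 64 alternatives checked — unique.

extend(-1), extend(-1)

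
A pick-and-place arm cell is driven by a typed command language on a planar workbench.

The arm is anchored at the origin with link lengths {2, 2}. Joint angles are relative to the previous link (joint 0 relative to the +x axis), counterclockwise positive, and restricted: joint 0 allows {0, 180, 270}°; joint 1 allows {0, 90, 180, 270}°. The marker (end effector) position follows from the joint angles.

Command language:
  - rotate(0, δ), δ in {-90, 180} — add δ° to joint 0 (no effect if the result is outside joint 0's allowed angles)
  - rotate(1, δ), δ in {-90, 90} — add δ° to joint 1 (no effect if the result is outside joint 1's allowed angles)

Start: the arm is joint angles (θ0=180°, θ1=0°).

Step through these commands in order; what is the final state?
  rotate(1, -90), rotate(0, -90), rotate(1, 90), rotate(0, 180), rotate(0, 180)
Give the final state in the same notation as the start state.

joint angles (θ0=180°, θ1=0°)

t0: joint angles (θ0=180°, θ1=0°)
step 1 (rotate(1, -90)): joint angles (θ0=180°, θ1=270°)
step 2 (rotate(0, -90)): joint angles (θ0=180°, θ1=270°)
step 3 (rotate(1, 90)): joint angles (θ0=180°, θ1=0°)
step 4 (rotate(0, 180)): joint angles (θ0=0°, θ1=0°)
step 5 (rotate(0, 180)): joint angles (θ0=180°, θ1=0°)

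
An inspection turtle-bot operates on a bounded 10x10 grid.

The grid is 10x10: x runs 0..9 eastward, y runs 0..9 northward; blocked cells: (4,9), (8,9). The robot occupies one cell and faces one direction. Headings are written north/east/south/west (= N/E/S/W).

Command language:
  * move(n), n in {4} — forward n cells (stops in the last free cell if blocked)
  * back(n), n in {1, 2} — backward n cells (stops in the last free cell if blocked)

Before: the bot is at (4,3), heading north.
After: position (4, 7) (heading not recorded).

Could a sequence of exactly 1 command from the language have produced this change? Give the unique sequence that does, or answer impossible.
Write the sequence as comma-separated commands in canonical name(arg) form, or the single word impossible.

move(4)

begin: at (4,3), heading north
1. move(4) → at (4,7), heading north
no rival 1-sequence matches.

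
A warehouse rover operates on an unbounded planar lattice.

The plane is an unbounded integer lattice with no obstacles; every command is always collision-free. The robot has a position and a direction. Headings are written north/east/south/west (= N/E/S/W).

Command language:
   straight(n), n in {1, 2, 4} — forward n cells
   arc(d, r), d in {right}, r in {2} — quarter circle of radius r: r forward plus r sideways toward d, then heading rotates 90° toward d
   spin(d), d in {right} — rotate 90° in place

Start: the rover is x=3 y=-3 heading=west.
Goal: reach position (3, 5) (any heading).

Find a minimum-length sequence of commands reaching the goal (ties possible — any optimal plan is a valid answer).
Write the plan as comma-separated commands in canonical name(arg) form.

arc(right, 2), straight(4), arc(right, 2)

t0: x=3 y=-3 heading=west
1. arc(right, 2) → x=1 y=-1 heading=north
2. straight(4) → x=1 y=3 heading=north
3. arc(right, 2) → x=3 y=5 heading=east
no 2-step plan works, so 3 is optimal.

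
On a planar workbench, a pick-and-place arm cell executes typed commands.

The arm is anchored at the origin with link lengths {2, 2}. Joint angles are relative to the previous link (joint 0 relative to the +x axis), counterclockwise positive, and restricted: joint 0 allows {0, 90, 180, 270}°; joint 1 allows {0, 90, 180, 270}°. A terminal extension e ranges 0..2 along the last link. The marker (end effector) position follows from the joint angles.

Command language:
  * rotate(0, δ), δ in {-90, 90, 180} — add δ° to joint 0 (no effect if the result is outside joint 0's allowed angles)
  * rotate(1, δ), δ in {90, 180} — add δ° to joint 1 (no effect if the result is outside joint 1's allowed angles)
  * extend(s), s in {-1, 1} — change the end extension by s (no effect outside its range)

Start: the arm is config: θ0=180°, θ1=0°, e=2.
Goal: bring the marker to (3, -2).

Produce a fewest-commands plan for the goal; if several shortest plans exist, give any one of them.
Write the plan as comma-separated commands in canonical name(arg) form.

start: config: θ0=180°, θ1=0°, e=2
[1] after extend(-1): config: θ0=180°, θ1=0°, e=1
[2] after rotate(0, 90): config: θ0=270°, θ1=0°, e=1
[3] after rotate(1, 90): config: θ0=270°, θ1=90°, e=1
minimal: 3 command(s), checked below 3.

extend(-1), rotate(0, 90), rotate(1, 90)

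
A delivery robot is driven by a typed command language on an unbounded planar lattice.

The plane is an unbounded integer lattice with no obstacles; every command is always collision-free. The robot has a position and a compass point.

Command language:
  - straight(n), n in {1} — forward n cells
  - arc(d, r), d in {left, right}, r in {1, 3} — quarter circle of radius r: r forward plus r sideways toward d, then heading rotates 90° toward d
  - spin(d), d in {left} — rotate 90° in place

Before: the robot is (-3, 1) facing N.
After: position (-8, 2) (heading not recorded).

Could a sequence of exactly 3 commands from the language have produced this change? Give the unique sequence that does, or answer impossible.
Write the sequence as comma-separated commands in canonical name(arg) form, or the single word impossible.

arc(left, 3), arc(left, 1), arc(right, 1)

key: order matters: swapping arc(left, 3) and arc(right, 1) lands elsewhere
begin: (-3, 1) facing N
1. arc(left, 3) → (-6, 4) facing W
2. arc(left, 1) → (-7, 3) facing S
3. arc(right, 1) → (-8, 2) facing W
no other 3-command option fits: unique.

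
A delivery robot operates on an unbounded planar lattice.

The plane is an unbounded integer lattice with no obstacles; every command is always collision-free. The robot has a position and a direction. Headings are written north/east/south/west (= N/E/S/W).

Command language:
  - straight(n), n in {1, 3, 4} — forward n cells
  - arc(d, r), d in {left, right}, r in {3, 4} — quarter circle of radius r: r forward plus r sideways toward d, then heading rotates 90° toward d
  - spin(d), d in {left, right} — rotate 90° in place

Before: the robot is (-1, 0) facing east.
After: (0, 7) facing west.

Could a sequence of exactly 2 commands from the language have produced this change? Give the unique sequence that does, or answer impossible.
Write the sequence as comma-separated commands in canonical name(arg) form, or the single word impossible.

key: running arc(left, 3) before arc(left, 4) would end elsewhere — order is forced
from: (-1, 0) facing east
[1] after arc(left, 4): (3, 4) facing north
[2] after arc(left, 3): (0, 7) facing west
no other 2-command option fits: unique.

arc(left, 4), arc(left, 3)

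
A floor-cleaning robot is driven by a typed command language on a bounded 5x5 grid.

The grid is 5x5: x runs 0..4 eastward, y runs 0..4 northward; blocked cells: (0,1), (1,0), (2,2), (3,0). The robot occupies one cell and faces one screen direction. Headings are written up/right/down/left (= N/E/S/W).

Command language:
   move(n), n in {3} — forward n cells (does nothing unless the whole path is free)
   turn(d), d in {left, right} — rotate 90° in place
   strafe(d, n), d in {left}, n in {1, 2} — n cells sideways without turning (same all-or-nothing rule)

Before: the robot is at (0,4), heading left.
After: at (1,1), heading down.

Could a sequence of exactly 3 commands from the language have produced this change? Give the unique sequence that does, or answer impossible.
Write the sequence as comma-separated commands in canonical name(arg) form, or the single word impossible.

key: cell and facing (now S) both changed — the 3 commands mix motion and turning
begin: at (0,4), heading left
[1] after turn(left): at (0,4), heading down
[2] after strafe(left, 1): at (1,4), heading down
[3] after move(3): at (1,1), heading down
uniquely the one of 125 3-step routes that fits.

turn(left), strafe(left, 1), move(3)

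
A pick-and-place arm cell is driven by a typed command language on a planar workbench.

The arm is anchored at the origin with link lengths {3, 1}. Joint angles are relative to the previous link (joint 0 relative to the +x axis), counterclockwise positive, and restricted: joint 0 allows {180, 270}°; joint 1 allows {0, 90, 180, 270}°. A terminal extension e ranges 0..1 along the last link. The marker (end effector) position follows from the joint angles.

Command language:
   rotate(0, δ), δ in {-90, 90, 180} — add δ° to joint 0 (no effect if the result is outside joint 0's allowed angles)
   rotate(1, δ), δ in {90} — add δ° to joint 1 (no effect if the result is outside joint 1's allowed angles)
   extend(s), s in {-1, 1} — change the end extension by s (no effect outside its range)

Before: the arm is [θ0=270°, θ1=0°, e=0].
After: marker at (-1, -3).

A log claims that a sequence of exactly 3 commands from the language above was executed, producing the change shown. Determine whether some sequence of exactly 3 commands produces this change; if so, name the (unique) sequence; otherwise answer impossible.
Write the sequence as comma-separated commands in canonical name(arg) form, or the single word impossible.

rotate(1, 90), rotate(1, 90), rotate(1, 90)

initial: [θ0=270°, θ1=0°, e=0]
1. rotate(1, 90) → [θ0=270°, θ1=90°, e=0]
2. rotate(1, 90) → [θ0=270°, θ1=180°, e=0]
3. rotate(1, 90) → [θ0=270°, θ1=270°, e=0]
all 216 alternatives checked — unique.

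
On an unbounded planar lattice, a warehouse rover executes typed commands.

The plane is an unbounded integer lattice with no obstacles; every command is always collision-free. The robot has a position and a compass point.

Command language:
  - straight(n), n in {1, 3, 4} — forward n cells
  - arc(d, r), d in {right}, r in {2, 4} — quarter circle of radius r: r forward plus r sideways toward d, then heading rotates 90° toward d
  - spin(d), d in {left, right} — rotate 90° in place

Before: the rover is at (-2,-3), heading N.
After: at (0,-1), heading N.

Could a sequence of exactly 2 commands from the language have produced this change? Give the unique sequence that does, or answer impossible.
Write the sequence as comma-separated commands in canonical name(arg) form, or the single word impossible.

arc(right, 2), spin(left)

key: order matters: swapping arc(right, 2) and spin(left) lands elsewhere
start: at (-2,-3), heading N
1. arc(right, 2) → at (0,-1), heading E
2. spin(left) → at (0,-1), heading N
no rival 2-sequence matches.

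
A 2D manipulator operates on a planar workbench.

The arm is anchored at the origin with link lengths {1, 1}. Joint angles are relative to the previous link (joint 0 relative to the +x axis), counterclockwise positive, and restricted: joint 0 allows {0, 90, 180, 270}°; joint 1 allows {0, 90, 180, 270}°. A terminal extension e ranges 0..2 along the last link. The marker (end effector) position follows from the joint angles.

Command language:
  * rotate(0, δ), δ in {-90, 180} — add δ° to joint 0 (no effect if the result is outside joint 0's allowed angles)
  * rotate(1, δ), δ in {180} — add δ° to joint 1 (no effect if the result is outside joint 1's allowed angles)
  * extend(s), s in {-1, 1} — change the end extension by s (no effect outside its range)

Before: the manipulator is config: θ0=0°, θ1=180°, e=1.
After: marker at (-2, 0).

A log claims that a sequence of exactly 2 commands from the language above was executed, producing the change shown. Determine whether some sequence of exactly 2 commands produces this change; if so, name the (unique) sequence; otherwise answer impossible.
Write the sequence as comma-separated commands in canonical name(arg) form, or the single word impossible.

extend(1), extend(1)

from: config: θ0=0°, θ1=180°, e=1
[1] after extend(1): config: θ0=0°, θ1=180°, e=2
[2] after extend(1): config: θ0=0°, θ1=180°, e=2
no rival 2-sequence matches.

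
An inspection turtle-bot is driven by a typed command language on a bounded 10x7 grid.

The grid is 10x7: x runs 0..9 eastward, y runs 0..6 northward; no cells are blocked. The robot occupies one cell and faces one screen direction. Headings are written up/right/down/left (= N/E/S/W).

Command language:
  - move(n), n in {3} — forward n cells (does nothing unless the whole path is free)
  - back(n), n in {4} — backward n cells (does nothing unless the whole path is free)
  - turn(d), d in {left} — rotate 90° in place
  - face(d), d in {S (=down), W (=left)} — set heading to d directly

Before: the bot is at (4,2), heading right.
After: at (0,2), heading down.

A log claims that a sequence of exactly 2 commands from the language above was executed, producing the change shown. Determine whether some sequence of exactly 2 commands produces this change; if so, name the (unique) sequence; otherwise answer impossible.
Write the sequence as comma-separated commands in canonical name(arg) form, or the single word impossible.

back(4), face(S)

key: running face(S) before back(4) would end elsewhere — order is forced
initial: at (4,2), heading right
t=1 back(4) ⇒ at (0,2), heading right
t=2 face(S) ⇒ at (0,2), heading down
all 25 alternatives checked — unique.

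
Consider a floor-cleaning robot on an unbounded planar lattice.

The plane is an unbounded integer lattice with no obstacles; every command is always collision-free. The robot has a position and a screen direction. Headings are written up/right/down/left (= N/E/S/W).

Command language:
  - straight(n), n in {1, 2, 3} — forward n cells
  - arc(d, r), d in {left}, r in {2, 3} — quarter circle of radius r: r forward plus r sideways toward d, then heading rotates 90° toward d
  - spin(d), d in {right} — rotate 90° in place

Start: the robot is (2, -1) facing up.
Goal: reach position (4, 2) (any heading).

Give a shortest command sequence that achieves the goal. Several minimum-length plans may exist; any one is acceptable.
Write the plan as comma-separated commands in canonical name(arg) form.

start: (2, -1) facing up
t=1 straight(3) ⇒ (2, 2) facing up
t=2 spin(right) ⇒ (2, 2) facing right
t=3 straight(2) ⇒ (4, 2) facing right
minimal: 3 command(s), checked below 3.

straight(3), spin(right), straight(2)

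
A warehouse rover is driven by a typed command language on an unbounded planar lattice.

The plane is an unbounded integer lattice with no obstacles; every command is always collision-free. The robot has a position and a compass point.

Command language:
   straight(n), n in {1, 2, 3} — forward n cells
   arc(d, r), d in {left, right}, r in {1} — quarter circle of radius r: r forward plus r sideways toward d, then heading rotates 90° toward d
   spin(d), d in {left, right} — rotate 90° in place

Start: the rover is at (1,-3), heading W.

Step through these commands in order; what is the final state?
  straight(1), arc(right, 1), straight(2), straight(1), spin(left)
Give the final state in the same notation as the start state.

from: at (1,-3), heading W
[1] after straight(1): at (0,-3), heading W
[2] after arc(right, 1): at (-1,-2), heading N
[3] after straight(2): at (-1,0), heading N
[4] after straight(1): at (-1,1), heading N
[5] after spin(left): at (-1,1), heading W

at (-1,1), heading W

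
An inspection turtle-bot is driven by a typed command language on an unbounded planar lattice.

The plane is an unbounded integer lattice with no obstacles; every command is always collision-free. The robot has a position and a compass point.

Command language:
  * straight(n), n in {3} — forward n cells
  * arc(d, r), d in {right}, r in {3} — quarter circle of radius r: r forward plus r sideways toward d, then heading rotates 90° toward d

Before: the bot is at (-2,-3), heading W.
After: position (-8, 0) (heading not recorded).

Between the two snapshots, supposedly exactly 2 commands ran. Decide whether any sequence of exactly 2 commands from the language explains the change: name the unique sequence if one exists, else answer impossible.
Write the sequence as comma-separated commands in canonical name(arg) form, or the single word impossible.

key: order matters: swapping straight(3) and arc(right, 3) lands elsewhere
initial: at (-2,-3), heading W
[1] after straight(3): at (-5,-3), heading W
[2] after arc(right, 3): at (-8,0), heading N
no other 2-command option fits: unique.

straight(3), arc(right, 3)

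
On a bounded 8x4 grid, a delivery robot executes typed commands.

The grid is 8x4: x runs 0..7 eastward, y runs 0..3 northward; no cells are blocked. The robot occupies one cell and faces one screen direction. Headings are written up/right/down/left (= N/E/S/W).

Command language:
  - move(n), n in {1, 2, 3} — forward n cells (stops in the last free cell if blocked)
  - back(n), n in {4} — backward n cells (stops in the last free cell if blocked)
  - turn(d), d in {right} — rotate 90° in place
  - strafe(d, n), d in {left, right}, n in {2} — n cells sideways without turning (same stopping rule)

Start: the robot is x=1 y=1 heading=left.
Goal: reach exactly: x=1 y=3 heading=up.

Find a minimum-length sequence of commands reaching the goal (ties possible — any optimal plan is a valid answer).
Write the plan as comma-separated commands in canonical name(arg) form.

initial: x=1 y=1 heading=left
step 1 (strafe(right, 2)): x=1 y=3 heading=left
step 2 (turn(right)): x=1 y=3 heading=up
minimal: 2 command(s), checked below 2.

strafe(right, 2), turn(right)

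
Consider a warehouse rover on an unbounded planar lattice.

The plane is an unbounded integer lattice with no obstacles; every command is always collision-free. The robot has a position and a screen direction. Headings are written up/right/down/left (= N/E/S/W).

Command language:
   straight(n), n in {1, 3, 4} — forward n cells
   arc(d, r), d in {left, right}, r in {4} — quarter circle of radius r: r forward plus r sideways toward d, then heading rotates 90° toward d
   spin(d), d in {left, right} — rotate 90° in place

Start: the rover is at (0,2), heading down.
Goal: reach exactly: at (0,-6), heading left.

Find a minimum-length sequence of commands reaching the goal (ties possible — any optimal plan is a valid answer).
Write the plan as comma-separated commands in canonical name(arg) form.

initial: at (0,2), heading down
t=1 straight(4) ⇒ at (0,-2), heading down
t=2 straight(4) ⇒ at (0,-6), heading down
t=3 spin(right) ⇒ at (0,-6), heading left
no 2-step plan works, so 3 is optimal.

straight(4), straight(4), spin(right)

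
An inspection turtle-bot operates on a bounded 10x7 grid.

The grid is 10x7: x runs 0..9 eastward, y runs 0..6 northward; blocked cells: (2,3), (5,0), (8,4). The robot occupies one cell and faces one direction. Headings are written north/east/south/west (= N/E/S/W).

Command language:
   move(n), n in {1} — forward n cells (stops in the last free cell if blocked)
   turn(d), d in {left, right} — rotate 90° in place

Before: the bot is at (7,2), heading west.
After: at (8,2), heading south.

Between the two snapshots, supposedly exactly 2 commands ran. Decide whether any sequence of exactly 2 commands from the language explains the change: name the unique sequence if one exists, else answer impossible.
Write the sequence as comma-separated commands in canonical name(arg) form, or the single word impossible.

impossible

all 9 sequences checked — none match.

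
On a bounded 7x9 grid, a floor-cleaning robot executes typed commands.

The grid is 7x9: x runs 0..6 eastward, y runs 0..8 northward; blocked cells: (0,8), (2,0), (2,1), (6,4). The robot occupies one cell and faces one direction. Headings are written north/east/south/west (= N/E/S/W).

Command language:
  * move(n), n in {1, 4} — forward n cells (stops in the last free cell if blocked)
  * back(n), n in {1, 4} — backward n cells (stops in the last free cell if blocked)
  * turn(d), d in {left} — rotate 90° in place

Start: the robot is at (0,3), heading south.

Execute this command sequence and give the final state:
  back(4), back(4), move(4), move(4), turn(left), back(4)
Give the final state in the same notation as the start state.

at (0,0), heading east

from: at (0,3), heading south
1. back(4) → at (0,7), heading south
2. back(4) → at (0,7), heading south
3. move(4) → at (0,3), heading south
4. move(4) → at (0,0), heading south
5. turn(left) → at (0,0), heading east
6. back(4) → at (0,0), heading east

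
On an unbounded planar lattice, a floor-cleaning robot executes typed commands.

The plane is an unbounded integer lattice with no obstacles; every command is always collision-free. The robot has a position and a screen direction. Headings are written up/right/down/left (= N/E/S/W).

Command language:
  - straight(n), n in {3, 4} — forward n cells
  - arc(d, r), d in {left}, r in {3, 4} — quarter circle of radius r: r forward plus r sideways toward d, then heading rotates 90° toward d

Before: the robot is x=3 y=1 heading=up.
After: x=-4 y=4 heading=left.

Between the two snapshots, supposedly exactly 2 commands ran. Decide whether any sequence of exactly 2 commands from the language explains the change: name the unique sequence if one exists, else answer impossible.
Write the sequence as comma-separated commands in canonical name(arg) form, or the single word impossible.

arc(left, 3), straight(4)

key: position moved to (-4,4) AND the heading swung to W — translation plus rotation needed
begin: x=3 y=1 heading=up
t=1 arc(left, 3) ⇒ x=0 y=4 heading=left
t=2 straight(4) ⇒ x=-4 y=4 heading=left
all 16 alternatives checked — unique.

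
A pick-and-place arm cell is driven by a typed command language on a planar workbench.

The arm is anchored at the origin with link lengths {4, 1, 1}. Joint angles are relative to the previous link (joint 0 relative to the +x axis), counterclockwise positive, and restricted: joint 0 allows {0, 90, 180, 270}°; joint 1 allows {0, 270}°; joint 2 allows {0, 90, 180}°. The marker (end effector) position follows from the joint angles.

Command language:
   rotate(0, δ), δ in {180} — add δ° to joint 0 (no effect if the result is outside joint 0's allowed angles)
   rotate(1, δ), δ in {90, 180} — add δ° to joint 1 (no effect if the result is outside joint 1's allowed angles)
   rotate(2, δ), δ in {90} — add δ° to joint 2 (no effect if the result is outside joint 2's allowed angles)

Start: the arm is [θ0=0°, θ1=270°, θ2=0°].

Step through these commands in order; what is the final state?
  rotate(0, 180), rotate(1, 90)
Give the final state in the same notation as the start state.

t0: [θ0=0°, θ1=270°, θ2=0°]
[1] after rotate(0, 180): [θ0=180°, θ1=270°, θ2=0°]
[2] after rotate(1, 90): [θ0=180°, θ1=0°, θ2=0°]

[θ0=180°, θ1=0°, θ2=0°]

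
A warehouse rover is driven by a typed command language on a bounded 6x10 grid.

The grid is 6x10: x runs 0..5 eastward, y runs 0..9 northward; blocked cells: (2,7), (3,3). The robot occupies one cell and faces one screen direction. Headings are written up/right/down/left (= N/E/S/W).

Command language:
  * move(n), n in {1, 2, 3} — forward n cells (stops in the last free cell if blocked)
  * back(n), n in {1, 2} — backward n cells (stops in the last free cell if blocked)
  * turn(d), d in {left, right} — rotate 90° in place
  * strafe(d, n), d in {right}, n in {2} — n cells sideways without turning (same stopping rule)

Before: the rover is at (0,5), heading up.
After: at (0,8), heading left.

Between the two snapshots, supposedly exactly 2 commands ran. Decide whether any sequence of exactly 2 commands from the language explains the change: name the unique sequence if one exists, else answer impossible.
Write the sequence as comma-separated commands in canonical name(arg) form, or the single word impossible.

key: running turn(left) before move(3) would end elsewhere — order is forced
begin: at (0,5), heading up
[1] after move(3): at (0,8), heading up
[2] after turn(left): at (0,8), heading left
no other 2-command option fits: unique.

move(3), turn(left)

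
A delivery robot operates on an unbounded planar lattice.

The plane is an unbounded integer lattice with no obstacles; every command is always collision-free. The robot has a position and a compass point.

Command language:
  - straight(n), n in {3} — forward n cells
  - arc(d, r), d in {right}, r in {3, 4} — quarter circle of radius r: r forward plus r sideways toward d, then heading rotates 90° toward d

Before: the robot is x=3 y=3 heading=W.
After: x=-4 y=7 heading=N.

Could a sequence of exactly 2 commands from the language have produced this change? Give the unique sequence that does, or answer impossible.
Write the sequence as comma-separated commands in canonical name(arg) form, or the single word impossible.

key: running arc(right, 4) before straight(3) would end elsewhere — order is forced
t0: x=3 y=3 heading=W
t=1 straight(3) ⇒ x=0 y=3 heading=W
t=2 arc(right, 4) ⇒ x=-4 y=7 heading=N
uniquely the one of 9 2-step routes that fits.

straight(3), arc(right, 4)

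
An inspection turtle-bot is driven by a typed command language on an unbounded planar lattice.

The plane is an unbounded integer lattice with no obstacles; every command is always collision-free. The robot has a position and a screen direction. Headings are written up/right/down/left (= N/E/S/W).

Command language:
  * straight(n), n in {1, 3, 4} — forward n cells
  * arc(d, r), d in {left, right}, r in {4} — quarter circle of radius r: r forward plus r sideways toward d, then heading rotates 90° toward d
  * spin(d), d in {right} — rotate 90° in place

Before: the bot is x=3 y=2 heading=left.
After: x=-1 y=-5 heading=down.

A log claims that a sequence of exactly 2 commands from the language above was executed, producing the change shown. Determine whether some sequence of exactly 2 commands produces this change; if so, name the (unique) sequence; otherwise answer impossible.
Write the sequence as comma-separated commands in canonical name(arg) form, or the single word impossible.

arc(left, 4), straight(3)

key: running straight(3) before arc(left, 4) would end elsewhere — order is forced
t0: x=3 y=2 heading=left
1. arc(left, 4) → x=-1 y=-2 heading=down
2. straight(3) → x=-1 y=-5 heading=down
no other 2-command option fits: unique.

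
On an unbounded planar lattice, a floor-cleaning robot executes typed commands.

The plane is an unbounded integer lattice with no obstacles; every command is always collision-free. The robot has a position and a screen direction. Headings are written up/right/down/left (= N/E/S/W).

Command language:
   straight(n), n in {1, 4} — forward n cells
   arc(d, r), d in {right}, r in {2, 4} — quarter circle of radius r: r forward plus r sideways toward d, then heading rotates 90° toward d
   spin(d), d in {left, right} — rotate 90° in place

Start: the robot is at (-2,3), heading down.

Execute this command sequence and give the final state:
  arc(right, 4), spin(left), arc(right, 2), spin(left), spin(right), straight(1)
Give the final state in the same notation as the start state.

at (-9,-3), heading left

initial: at (-2,3), heading down
[1] after arc(right, 4): at (-6,-1), heading left
[2] after spin(left): at (-6,-1), heading down
[3] after arc(right, 2): at (-8,-3), heading left
[4] after spin(left): at (-8,-3), heading down
[5] after spin(right): at (-8,-3), heading left
[6] after straight(1): at (-9,-3), heading left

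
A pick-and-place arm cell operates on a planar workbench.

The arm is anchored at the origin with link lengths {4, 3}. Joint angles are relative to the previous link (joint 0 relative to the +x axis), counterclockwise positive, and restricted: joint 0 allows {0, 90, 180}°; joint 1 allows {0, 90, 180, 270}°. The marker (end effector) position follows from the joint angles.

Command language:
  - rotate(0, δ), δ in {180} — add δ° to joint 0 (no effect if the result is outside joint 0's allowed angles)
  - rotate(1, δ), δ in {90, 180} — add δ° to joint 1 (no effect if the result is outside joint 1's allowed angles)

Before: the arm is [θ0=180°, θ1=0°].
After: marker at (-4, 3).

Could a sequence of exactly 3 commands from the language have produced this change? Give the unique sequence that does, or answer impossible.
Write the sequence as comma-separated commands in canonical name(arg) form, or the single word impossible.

rotate(1, 90), rotate(1, 90), rotate(1, 90)

t0: [θ0=180°, θ1=0°]
t=1 rotate(1, 90) ⇒ [θ0=180°, θ1=90°]
t=2 rotate(1, 90) ⇒ [θ0=180°, θ1=180°]
t=3 rotate(1, 90) ⇒ [θ0=180°, θ1=270°]
no rival 3-sequence matches.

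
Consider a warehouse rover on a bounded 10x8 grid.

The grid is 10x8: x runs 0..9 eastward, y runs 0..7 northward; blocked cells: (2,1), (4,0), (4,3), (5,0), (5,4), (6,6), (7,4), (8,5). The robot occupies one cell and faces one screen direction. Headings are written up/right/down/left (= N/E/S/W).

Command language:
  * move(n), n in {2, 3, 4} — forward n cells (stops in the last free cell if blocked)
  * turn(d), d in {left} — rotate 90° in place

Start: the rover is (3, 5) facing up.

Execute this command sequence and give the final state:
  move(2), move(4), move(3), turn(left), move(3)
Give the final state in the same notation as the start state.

(0, 7) facing left

begin: (3, 5) facing up
step 1 (move(2)): (3, 7) facing up
step 2 (move(4)): (3, 7) facing up
step 3 (move(3)): (3, 7) facing up
step 4 (turn(left)): (3, 7) facing left
step 5 (move(3)): (0, 7) facing left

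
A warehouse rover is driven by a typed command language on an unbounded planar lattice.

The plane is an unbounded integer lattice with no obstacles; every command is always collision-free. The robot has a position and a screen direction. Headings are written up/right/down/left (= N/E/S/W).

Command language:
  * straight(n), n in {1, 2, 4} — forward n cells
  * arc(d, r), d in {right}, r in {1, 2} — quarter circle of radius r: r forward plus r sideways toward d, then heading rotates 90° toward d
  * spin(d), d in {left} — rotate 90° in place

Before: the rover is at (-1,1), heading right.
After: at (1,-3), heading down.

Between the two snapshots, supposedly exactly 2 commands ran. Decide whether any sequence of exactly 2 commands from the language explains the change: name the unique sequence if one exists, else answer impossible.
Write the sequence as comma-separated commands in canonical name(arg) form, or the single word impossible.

arc(right, 2), straight(2)

key: order matters: swapping arc(right, 2) and straight(2) lands elsewhere
begin: at (-1,1), heading right
step 1 (arc(right, 2)): at (1,-1), heading down
step 2 (straight(2)): at (1,-3), heading down
all 36 alternatives checked — unique.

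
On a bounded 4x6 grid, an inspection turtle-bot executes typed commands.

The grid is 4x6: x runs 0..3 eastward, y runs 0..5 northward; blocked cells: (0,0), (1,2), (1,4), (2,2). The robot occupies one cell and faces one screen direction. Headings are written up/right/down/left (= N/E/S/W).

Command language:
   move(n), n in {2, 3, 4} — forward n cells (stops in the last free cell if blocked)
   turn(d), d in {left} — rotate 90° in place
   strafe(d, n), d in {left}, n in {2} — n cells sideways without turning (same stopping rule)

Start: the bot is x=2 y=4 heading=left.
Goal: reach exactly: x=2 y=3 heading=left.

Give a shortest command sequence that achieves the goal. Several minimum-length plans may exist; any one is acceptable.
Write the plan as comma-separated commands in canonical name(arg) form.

start: x=2 y=4 heading=left
step 1 (strafe(left, 2)): x=2 y=3 heading=left
minimal: 1 command(s), checked below 1.

strafe(left, 2)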